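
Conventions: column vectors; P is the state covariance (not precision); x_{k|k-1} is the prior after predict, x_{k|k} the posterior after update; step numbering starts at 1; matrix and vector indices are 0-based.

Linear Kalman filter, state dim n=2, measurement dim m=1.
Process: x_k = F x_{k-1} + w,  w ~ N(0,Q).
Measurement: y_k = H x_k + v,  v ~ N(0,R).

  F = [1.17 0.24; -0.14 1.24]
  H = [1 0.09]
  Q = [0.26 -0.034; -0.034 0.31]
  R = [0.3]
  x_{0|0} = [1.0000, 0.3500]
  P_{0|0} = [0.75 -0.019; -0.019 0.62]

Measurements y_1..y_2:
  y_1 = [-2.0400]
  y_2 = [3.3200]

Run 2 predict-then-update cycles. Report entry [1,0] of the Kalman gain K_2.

step 1: x^-=[1.2540, 0.2940]  P^-=[1.3117 0.0007; 0.0007 1.2846]  S=[1.6223]  K=[0.8086; 0.0717]  nu=[-3.3205]  x^+=[-1.4310, 0.0559]  P^+=[0.2510 -0.0933; -0.0933 1.2763]
step 2: x^-=[-1.6608, 0.2696]  P^-=[0.6247 0.1724; 0.1724 2.3097]  S=[0.9744]  K=[0.6570; 0.3903]  nu=[4.9566]  x^+=[1.5956, 2.2040]  P^+=[0.2041 -0.0774; -0.0774 2.1613]

K[1,0] = 0.3903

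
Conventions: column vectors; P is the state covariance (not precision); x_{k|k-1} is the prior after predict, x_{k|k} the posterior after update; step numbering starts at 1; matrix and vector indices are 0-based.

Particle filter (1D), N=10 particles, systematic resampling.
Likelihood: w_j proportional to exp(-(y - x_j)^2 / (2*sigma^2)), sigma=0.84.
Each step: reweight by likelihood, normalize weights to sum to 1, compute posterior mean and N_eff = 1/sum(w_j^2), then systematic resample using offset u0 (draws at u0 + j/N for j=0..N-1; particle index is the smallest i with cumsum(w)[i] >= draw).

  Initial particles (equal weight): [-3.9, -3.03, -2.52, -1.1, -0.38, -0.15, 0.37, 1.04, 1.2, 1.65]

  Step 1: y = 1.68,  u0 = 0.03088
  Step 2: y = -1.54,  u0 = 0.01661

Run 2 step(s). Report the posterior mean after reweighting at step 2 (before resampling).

post_mean = 0.0812

step 1: w=[0.0000, 0.0000, 0.0000, 0.0014, 0.0163, 0.0307, 0.0975, 0.2461, 0.2794, 0.3287]  mean=1.1574  Neff=3.8851  idx=[5, 6, 7, 7, 8, 8, 8, 9, 9, 9]
step 2: w=[0.6978, 0.2068, 0.0245, 0.0245, 0.0134, 0.0134, 0.0134, 0.0020, 0.0020, 0.0020]  mean=0.0812  Neff=1.8818  idx=[0, 0, 0, 0, 0, 0, 0, 1, 1, 2]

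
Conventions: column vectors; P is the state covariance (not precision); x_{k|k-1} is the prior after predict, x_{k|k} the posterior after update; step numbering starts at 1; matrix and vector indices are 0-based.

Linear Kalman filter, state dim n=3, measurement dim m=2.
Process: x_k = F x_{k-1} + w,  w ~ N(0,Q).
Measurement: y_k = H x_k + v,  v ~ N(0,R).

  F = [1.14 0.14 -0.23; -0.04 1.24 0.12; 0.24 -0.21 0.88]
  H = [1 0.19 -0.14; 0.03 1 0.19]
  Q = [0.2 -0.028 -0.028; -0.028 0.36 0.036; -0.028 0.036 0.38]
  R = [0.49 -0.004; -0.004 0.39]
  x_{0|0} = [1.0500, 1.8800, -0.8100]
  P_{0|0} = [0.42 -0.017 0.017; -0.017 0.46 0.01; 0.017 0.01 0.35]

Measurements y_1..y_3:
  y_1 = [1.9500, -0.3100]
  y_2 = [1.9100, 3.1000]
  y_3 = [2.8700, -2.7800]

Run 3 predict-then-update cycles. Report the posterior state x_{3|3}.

step 1: x^-=[1.6465, 2.1920, -0.8556]  P^-=[0.7584 -0.0011 0.0239; -0.0011 1.0775 -0.0455; 0.0239 -0.0455 0.7007]  S=[1.2963 0.2129; 0.2129 1.4764]  K=[0.5934 -0.0678; 0.0441 0.7176; -0.0755 0.0707]  nu=[-0.2328, -2.3888]  x^+=[1.6704, 0.4676, -1.0070]  P^+=[0.3122 -0.0532 0.0790; -0.0532 0.3013 -0.1052; 0.0790 -0.1052 0.6882]
step 2: x^-=[2.2013, 0.3921, -0.5834]  P^-=[0.5964 -0.0441 -0.0229; -0.0441 0.8068 -0.1018; -0.0229 -0.1018 1.0219]  S=[1.1306 0.1020; 0.1020 1.1927]  K=[0.5293 -0.0709; 0.0501 0.6549; -0.1721 0.0916]  nu=[-0.4475, 2.7527]  x^+=[1.7694, 2.1724, -0.2542]  P^+=[0.2813 -0.0537 0.0817; -0.0537 0.2858 -0.1525; 0.0817 -0.1525 0.9816]
step 3: x^-=[2.3797, 2.5925, -0.2552]  P^-=[0.5729 -0.0411 -0.0958; -0.0411 0.7732 -0.1170; -0.0958 -0.1170 1.2652]  S=[1.1331 0.0795; 0.0795 1.1613]  K=[0.5156 -0.0715; 0.0629 0.6413; -0.2690 0.1222]  nu=[-0.0380, -5.3954]  x^+=[2.7460, -0.8697, -0.9042]  P^+=[0.2716 -0.0505 0.0650; -0.0505 0.2847 -0.1757; 0.0650 -0.1757 1.1711]

x_post = [2.7460, -0.8697, -0.9042]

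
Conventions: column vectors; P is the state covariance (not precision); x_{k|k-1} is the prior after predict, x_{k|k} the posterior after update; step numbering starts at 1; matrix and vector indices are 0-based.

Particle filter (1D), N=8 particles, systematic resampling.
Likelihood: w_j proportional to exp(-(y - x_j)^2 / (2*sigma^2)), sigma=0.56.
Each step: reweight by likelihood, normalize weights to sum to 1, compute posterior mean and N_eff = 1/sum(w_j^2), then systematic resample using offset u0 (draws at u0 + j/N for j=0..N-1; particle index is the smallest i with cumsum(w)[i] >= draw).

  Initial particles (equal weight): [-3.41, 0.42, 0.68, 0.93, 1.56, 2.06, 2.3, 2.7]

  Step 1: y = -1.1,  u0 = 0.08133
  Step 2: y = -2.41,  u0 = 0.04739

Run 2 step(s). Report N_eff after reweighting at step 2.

N_eff = 6.3331

step 1: w=[0.0061, 0.7582, 0.1931, 0.0423, 0.0004, 0.0000, 0.0000, 0.0000]  mean=0.4689  Neff=1.6288  idx=[1, 1, 1, 1, 1, 1, 2, 2]
step 2: w=[0.1620, 0.1620, 0.1620, 0.1620, 0.1620, 0.1620, 0.0139, 0.0139]  mean=0.4272  Neff=6.3331  idx=[0, 1, 1, 2, 3, 4, 4, 5]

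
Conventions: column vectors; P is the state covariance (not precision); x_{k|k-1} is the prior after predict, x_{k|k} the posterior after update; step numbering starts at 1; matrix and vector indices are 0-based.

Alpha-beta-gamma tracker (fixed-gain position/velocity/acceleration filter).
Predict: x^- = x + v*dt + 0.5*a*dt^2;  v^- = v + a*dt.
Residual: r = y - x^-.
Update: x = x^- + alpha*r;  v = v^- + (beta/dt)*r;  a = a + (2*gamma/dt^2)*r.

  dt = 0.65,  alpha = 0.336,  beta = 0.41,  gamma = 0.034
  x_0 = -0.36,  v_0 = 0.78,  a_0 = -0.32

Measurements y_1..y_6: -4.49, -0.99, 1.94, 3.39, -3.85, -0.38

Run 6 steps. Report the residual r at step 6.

step 1: x_pred=0.0794  r=-4.5694  x^+=-1.4559  v^+=-2.3102  a^+=-1.0554
step 2: x_pred=-3.1805  r=2.1905  x^+=-2.4445  v^+=-1.6145  a^+=-0.7029
step 3: x_pred=-3.6424  r=5.5824  x^+=-1.7667  v^+=1.4498  a^+=0.1956
step 4: x_pred=-0.7830  r=4.1730  x^+=0.6191  v^+=4.2092  a^+=0.8672
step 5: x_pred=3.5383  r=-7.3883  x^+=1.0558  v^+=0.1126  a^+=-0.3219
step 6: x_pred=1.0610  r=-1.4410  x^+=0.5768  v^+=-1.0056  a^+=-0.5538

resid = -1.4410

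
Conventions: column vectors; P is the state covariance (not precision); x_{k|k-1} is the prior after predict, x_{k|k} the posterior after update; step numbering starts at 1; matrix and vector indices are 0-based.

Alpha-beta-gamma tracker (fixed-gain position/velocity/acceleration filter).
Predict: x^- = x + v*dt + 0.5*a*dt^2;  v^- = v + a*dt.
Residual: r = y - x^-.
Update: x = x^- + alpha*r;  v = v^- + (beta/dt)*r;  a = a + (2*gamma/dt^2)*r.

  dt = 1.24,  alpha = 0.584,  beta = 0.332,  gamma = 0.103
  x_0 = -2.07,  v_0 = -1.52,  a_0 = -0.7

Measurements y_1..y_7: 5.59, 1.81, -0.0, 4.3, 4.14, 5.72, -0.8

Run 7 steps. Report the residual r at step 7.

resid = -8.5828

step 1: x_pred=-4.4930  r=10.0830  x^+=1.3955  v^+=0.3116  a^+=0.6509
step 2: x_pred=2.2823  r=-0.4723  x^+=2.0065  v^+=0.9923  a^+=0.5876
step 3: x_pred=3.6886  r=-3.6886  x^+=1.5345  v^+=0.7333  a^+=0.0934
step 4: x_pred=2.5155  r=1.7845  x^+=3.5577  v^+=1.3269  a^+=0.3325
step 5: x_pred=5.4586  r=-1.3186  x^+=4.6885  v^+=1.3861  a^+=0.1558
step 6: x_pred=6.5271  r=-0.8071  x^+=6.0558  v^+=1.3632  a^+=0.0477
step 7: x_pred=7.7828  r=-8.5828  x^+=2.7705  v^+=-0.8756  a^+=-1.1022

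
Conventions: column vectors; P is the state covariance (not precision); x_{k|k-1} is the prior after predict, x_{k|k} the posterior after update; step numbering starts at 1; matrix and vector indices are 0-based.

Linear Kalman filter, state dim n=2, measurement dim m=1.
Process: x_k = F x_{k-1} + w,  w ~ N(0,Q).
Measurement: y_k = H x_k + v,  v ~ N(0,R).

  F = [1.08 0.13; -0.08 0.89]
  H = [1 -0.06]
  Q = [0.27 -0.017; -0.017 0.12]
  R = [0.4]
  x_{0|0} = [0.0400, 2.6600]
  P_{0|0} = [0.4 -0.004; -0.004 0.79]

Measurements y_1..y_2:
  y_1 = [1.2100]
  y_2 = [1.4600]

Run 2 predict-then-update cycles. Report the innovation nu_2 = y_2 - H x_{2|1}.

step 1: x^-=[0.3890, 2.3642]  P^-=[0.7488 0.0360; 0.0360 0.7489]  S=[1.1472]  K=[0.6508; -0.0078]  nu=[0.9629]  x^+=[1.0157, 2.3567]  P^+=[0.2628 0.0418; 0.0418 0.7488]
step 2: x^-=[1.4033, 2.0162]  P^-=[0.6010 0.0867; 0.0867 0.7089]  S=[0.9931]  K=[0.5999; 0.0445]  nu=[0.1777]  x^+=[1.5099, 2.0241]  P^+=[0.2436 0.0602; 0.0602 0.7069]

innov = [0.1777]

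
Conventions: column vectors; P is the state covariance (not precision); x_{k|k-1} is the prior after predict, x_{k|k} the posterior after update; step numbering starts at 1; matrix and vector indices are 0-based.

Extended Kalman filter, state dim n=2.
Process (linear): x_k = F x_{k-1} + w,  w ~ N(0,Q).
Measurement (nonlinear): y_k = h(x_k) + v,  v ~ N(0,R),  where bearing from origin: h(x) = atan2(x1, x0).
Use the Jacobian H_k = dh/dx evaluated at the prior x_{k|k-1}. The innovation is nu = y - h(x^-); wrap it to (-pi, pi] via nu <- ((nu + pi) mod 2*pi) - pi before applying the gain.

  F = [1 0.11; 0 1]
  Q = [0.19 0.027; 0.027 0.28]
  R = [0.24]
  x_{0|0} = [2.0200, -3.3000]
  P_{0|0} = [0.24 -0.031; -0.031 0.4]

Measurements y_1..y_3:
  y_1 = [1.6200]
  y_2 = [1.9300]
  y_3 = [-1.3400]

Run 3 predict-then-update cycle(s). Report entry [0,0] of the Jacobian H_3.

step 1: x^-=[1.6570, -3.3000]  P^-=[0.4280 0.0400; 0.0400 0.6800]  H_jac=[0.2420 0.1215]  S=[0.2775]  K=[0.3909; 0.3327]  nu=[2.7255]  x^+=[2.7222, -2.3932]  P^+=[0.3856 0.0039; 0.0039 0.6493]
step 2: x^-=[2.4590, -2.3932]  P^-=[0.5844 0.1023; 0.1023 0.9293]  H_jac=[0.2033 0.2088]  S=[0.3134]  K=[0.4472; 0.6857]  nu=[2.7018]  x^+=[3.6674, -0.5405]  P^+=[0.5217 0.0062; 0.0062 0.7819]
step 3: x^-=[3.6079, -0.5405]  P^-=[0.7225 0.1193; 0.1193 1.0619]  H_jac=[0.0406 0.2711]  S=[0.3219]  K=[0.1916; 0.9095]  nu=[-1.1913]  x^+=[3.3797, -1.6240]  P^+=[0.7107 0.0632; 0.0632 0.7957]

H_jac[0,0] = 0.0406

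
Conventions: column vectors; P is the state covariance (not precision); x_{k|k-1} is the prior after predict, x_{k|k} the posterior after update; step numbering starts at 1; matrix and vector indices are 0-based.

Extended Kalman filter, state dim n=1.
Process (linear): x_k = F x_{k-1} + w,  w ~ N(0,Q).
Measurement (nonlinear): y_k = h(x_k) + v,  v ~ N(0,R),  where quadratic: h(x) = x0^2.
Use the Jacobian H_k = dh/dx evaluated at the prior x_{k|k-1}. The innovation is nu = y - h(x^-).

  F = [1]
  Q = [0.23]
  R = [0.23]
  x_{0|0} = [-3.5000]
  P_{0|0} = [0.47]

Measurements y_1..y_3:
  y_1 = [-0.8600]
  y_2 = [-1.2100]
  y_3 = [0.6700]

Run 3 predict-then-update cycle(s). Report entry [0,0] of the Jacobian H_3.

step 1: x^-=[-3.5000]  P^-=[0.7000]  H_jac=[-7.0000]  S=[34.5300]  K=[-0.1419]  nu=[-13.1100]  x^+=[-1.6396]  P^+=[0.0047]
step 2: x^-=[-1.6396]  P^-=[0.2347]  H_jac=[-3.2792]  S=[2.7534]  K=[-0.2795]  nu=[-3.8983]  x^+=[-0.5501]  P^+=[0.0196]
step 3: x^-=[-0.5501]  P^-=[0.2496]  H_jac=[-1.1002]  S=[0.5322]  K=[-0.5161]  nu=[0.3674]  x^+=[-0.7397]  P^+=[0.1079]

H_jac[0,0] = -1.1002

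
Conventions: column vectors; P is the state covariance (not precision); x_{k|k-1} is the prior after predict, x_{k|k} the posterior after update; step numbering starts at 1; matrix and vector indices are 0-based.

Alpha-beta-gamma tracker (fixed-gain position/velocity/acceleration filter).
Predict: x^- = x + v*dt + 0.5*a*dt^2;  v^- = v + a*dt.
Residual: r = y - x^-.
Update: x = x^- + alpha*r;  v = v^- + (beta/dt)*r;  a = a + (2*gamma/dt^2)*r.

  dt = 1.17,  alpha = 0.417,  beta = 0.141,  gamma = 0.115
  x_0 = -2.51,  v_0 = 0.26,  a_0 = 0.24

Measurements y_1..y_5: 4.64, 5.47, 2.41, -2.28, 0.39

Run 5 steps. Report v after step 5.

step 1: x_pred=-2.0415  r=6.6815  x^+=0.7447  v^+=1.3460  a^+=1.3626
step 2: x_pred=3.2521  r=2.2179  x^+=4.1770  v^+=3.2076  a^+=1.7353
step 3: x_pred=9.1175  r=-6.7075  x^+=6.3205  v^+=4.4295  a^+=0.6083
step 4: x_pred=11.9193  r=-14.1993  x^+=5.9982  v^+=3.4299  a^+=-1.7775
step 5: x_pred=8.7946  r=-8.4046  x^+=5.2899  v^+=0.3374  a^+=-3.1896

v_post = 0.3374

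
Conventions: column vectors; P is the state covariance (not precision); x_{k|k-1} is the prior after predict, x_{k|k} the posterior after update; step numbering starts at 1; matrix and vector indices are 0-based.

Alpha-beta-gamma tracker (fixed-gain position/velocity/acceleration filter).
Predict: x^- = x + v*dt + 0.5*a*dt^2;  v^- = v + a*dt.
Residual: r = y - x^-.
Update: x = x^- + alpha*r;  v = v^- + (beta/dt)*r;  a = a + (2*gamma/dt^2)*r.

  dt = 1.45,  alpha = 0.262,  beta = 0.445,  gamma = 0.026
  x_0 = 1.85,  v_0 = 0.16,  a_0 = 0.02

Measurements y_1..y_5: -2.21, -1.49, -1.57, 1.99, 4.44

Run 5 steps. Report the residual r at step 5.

step 1: x_pred=2.1030  r=-4.3130  x^+=0.9730  v^+=-1.1347  a^+=-0.0867
step 2: x_pred=-0.7633  r=-0.7267  x^+=-0.9537  v^+=-1.4833  a^+=-0.1046
step 3: x_pred=-3.2146  r=1.6446  x^+=-2.7837  v^+=-1.1304  a^+=-0.0640
step 4: x_pred=-4.4900  r=6.4800  x^+=-2.7922  v^+=0.7656  a^+=0.0963
step 5: x_pred=-1.5809  r=6.0209  x^+=-0.0034  v^+=2.7530  a^+=0.2452

resid = 6.0209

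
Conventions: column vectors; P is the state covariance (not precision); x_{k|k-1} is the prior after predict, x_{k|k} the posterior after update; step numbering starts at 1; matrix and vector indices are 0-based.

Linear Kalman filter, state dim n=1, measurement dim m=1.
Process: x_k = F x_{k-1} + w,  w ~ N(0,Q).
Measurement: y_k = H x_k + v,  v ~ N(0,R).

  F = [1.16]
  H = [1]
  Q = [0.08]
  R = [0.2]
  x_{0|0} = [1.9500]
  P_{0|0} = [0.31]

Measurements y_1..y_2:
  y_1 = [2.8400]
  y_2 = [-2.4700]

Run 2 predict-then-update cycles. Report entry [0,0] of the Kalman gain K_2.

K[0,0] = 0.5762

step 1: x^-=[2.2620]  P^-=[0.4971]  S=[0.6971]  K=[0.7131]  nu=[0.5780]  x^+=[2.6742]  P^+=[0.1426]
step 2: x^-=[3.1020]  P^-=[0.2719]  S=[0.4719]  K=[0.5762]  nu=[-5.5720]  x^+=[-0.1085]  P^+=[0.1152]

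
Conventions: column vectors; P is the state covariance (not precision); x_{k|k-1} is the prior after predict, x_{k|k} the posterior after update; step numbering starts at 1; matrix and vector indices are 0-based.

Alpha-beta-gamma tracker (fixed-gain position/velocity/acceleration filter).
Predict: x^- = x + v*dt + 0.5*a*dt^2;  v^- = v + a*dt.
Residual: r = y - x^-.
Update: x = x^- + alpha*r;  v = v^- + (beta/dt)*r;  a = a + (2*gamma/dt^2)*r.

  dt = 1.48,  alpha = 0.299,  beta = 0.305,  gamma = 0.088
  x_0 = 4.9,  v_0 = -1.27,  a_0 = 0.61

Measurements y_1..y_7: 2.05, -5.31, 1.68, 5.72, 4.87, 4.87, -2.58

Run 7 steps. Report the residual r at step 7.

step 1: x_pred=3.6885  r=-1.6385  x^+=3.1986  v^+=-0.7049  a^+=0.4783
step 2: x_pred=2.6793  r=-7.9893  x^+=0.2905  v^+=-1.6433  a^+=-0.1636
step 3: x_pred=-2.3208  r=4.0008  x^+=-1.1246  v^+=-1.0610  a^+=0.1579
step 4: x_pred=-2.5219  r=8.2419  x^+=-0.0576  v^+=0.8712  a^+=0.8201
step 5: x_pred=2.1300  r=2.7400  x^+=2.9492  v^+=2.6496  a^+=1.0403
step 6: x_pred=8.0100  r=-3.1400  x^+=7.0712  v^+=3.5421  a^+=0.7880
step 7: x_pred=13.1765  r=-15.7565  x^+=8.4653  v^+=1.4612  a^+=-0.4781

resid = -15.7565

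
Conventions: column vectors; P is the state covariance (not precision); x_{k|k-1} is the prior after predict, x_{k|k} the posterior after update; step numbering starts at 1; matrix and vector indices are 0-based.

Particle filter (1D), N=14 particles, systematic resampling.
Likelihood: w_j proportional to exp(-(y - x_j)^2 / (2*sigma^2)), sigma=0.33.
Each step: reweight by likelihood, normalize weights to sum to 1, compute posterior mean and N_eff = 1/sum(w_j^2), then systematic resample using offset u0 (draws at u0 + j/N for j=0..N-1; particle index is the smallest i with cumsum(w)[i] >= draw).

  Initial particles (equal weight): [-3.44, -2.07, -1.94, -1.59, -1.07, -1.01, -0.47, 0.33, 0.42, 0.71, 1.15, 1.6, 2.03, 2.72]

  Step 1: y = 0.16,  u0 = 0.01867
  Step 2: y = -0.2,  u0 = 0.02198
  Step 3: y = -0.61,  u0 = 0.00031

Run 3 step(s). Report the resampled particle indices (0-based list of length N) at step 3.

resampled_idx = [0, 0, 0, 0, 0, 1, 1, 1, 1, 2, 2, 2, 2, 2]

step 1: w=[0.0000, 0.0000, 0.0000, 0.0000, 0.0005, 0.0009, 0.0795, 0.4306, 0.3605, 0.1226, 0.0055, 0.0000, 0.0000, 0.0000]  mean=0.3481  Neff=2.9700  idx=[6, 7, 7, 7, 7, 7, 7, 8, 8, 8, 8, 8, 9, 9]
step 2: w=[0.2189, 0.0842, 0.0842, 0.0842, 0.0842, 0.0842, 0.0842, 0.0524, 0.0524, 0.0524, 0.0524, 0.0524, 0.0068, 0.0068]  mean=0.1836  Neff=9.5847  idx=[0, 0, 0, 1, 2, 2, 3, 4, 5, 6, 7, 8, 9, 11]
step 3: w=[0.3158, 0.3158, 0.3158, 0.0060, 0.0060, 0.0060, 0.0060, 0.0060, 0.0060, 0.0060, 0.0026, 0.0026, 0.0026, 0.0026]  mean=-0.4271  Neff=3.3382  idx=[0, 0, 0, 0, 0, 1, 1, 1, 1, 2, 2, 2, 2, 2]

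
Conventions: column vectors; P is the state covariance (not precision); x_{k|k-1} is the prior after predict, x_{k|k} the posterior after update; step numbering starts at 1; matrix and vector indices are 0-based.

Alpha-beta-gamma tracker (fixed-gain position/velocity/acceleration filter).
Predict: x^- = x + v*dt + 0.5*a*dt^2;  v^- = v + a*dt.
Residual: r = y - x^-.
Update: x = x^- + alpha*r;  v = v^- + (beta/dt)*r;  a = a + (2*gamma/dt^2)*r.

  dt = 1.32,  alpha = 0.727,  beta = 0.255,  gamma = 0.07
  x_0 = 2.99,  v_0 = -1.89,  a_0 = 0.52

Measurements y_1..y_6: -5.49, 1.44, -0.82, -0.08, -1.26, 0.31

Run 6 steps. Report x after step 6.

x_post = 0.7572

step 1: x_pred=0.9482  r=-6.4382  x^+=-3.7324  v^+=-2.4473  a^+=0.0027
step 2: x_pred=-6.9605  r=8.4005  x^+=-0.8533  v^+=-0.8210  a^+=0.6777
step 3: x_pred=-1.3466  r=0.5266  x^+=-0.9638  v^+=0.1753  a^+=0.7200
step 4: x_pred=-0.1051  r=0.0251  x^+=-0.0869  v^+=1.1305  a^+=0.7220
step 5: x_pred=2.0344  r=-3.2944  x^+=-0.3606  v^+=1.4471  a^+=0.4573
step 6: x_pred=1.9480  r=-1.6380  x^+=0.7572  v^+=1.7343  a^+=0.3257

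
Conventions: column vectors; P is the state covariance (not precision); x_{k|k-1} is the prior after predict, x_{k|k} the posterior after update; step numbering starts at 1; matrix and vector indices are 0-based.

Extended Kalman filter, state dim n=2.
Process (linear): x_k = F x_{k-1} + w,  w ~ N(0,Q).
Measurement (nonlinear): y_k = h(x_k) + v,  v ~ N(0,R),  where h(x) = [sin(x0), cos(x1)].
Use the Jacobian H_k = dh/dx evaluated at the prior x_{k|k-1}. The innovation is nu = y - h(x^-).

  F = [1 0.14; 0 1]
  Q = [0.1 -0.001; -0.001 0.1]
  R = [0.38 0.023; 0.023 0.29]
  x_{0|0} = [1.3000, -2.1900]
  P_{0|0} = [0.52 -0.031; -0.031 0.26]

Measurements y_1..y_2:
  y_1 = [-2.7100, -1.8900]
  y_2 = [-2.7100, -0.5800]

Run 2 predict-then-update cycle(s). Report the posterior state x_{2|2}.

x_post = [-1.6552, -2.7237]

step 1: x^-=[0.9934, -2.1900]  P^-=[0.6164 0.0044; 0.0044 0.3600]  H_jac=[0.5458 0.0000; 0.0000 0.8143]  S=[0.5637 0.0250; 0.0250 0.5287]  K=[0.5979 -0.0214; -0.0203 0.5554]  nu=[-3.5479, -1.3096]  x^+=[-1.0997, -2.8453]  P^+=[0.4153 0.0093; 0.0093 0.1972]
step 2: x^-=[-1.4981, -2.8453]  P^-=[0.5218 0.0359; 0.0359 0.2972]  H_jac=[0.0727 0.0000; 0.0000 0.2920]  S=[0.3828 0.0238; 0.0238 0.3153]  K=[0.0974 0.0259; -0.0103 0.2760]  nu=[-1.7126, 0.3764]  x^+=[-1.6552, -2.7237]  P^+=[0.5178 0.0334; 0.0334 0.2733]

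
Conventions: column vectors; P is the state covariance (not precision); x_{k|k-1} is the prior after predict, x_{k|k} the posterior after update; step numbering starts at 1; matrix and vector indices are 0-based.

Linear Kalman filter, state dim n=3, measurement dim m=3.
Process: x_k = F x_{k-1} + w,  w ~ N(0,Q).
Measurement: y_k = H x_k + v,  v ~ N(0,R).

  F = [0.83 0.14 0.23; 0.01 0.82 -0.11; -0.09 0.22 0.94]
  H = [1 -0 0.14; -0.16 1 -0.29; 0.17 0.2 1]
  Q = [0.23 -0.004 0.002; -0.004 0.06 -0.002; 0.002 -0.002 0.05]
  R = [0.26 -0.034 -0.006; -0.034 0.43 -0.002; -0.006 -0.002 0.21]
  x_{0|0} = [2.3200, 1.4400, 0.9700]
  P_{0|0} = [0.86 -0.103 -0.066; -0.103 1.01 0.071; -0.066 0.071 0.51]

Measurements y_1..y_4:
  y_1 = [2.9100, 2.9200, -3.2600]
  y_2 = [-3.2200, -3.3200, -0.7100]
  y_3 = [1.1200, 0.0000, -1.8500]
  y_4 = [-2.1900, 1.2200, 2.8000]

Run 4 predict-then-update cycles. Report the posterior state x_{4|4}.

step 1: x^-=[2.3503, 1.0973, 1.0198]  P^-=[0.8247 0.0541 0.0244; 0.0541 0.7310 0.1858; 0.0244 0.1858 0.6011]  S=[1.1033 -0.1179 0.2594; -0.1179 1.1099 0.1248; 0.2594 0.1248 0.9505]  K=[0.7566 0.0064 -0.0227; 0.0728 0.5805 0.2629; -0.0765 -0.0809 0.7074]  nu=[0.4169, 2.4945, -4.8988]  x^+=[2.7930, 1.2879, -2.6792]  P^+=[0.2027 -0.0030 -0.0432; -0.0030 0.2475 0.0046; -0.0432 0.0046 0.1556]
step 2: x^-=[1.8823, 1.3787, -2.4865]  P^-=[0.3658 0.0247 -0.0043; 0.0247 0.2275 0.0292; -0.0043 0.0292 0.2104]  S=[0.6287 -0.0709 0.0870; -0.0709 0.6593 0.0044; 0.0870 0.0044 0.4520]  K=[0.5785 0.0127 0.0275; 0.0612 0.3317 0.1596; -0.0330 -0.0540 0.4837]  nu=[-4.7542, -5.1186, 1.1807]  x^+=[-0.9004, -0.4217, -1.4820]  P^+=[0.1532 0.0032 -0.0244; 0.0032 0.1418 0.0036; -0.0244 0.0036 0.1053]
step 3: x^-=[-1.1472, -0.1918, -1.4048]  P^-=[0.3356 0.0158 0.0003; 0.0158 0.1561 0.0145; 0.0003 0.0145 0.1567]  S=[0.5987 -0.0763 0.0769; -0.0763 0.5944 -0.0095; 0.0769 -0.0095 0.3896]  K=[0.5557 0.0082 0.0460; 0.0473 0.2593 0.1214; -0.0220 -0.0483 0.4129]  nu=[2.4639, -0.3992, -0.2118]  x^+=[0.2089, -0.2044, -1.5271]  P^+=[0.1466 0.0025 -0.0191; 0.0025 0.1106 0.0021; -0.0191 0.0021 0.0898]
step 4: x^-=[-0.2065, 0.0024, -1.4993]  P^-=[0.3313 0.0114 0.0002; 0.0114 0.1352 0.0096; 0.0002 0.0096 0.1399]  S=[0.5941 -0.0800 0.0726; -0.0800 0.5762 -0.0140; 0.0726 -0.0140 0.3695]  K=[0.5523 0.0056 0.0507; 0.0402 0.2348 0.1054; -0.0203 -0.0473 0.3860]  nu=[-1.7736, 0.7497, 4.3339]  x^+=[-0.9621, 0.5638, 0.1742]  P^+=[0.1456 0.0017 -0.0178; 0.0017 0.1000 0.0011; -0.0178 0.0011 0.0841]

x_post = [-0.9621, 0.5638, 0.1742]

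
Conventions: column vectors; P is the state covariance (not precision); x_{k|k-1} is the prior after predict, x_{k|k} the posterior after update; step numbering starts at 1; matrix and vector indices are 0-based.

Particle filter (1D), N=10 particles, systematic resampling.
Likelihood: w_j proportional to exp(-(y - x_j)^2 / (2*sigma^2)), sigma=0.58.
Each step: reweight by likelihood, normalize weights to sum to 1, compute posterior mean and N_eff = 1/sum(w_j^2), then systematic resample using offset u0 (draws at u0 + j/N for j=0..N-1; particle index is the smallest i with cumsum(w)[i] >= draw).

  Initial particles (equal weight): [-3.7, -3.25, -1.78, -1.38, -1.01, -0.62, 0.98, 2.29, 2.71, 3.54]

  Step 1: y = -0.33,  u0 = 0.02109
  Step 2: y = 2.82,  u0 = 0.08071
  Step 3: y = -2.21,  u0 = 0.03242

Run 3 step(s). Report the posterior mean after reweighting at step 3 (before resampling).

step 1: w=[0.0000, 0.0000, 0.0258, 0.1141, 0.2956, 0.5186, 0.0459, 0.0000, 0.0000, 0.0000]  mean=-0.7785  Neff=2.6875  idx=[2, 3, 4, 4, 4, 5, 5, 5, 5, 5]
step 2: w=[0.0000, 0.0000, 0.0029, 0.0029, 0.0029, 0.1982, 0.1982, 0.1982, 0.1982, 0.1982]  mean=-0.6235  Neff=5.0888  idx=[5, 5, 6, 6, 7, 7, 8, 8, 9, 9]
step 3: w=[0.1000, 0.1000, 0.1000, 0.1000, 0.1000, 0.1000, 0.1000, 0.1000, 0.1000, 0.1000]  mean=-0.6200  Neff=10.0000  idx=[0, 1, 2, 3, 4, 5, 6, 7, 8, 9]

post_mean = -0.6200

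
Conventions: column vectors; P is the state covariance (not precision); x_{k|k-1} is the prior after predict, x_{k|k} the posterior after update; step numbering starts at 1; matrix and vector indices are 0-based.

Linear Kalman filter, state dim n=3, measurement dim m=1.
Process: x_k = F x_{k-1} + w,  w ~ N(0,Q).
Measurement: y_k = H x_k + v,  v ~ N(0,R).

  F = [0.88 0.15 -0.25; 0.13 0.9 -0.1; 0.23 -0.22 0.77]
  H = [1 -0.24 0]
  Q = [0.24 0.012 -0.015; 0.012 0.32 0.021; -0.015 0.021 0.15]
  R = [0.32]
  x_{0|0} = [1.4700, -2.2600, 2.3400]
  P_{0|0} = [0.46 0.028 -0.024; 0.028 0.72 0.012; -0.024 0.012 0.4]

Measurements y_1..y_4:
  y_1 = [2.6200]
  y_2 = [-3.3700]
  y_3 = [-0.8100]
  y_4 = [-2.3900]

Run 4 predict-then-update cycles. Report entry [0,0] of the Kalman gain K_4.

K[0,0] = 0.6912

step 1: x^-=[0.3696, -2.0769, 2.6371]  P^-=[0.6545 0.1946 -0.0399; 0.1946 0.9200 -0.1269; -0.0399 -0.1269 0.4309]  S=[0.9341]  K=[0.6507; -0.0281; -0.0102]  nu=[1.7519]  x^+=[1.5095, -2.1261, 2.6193]  P^+=[0.2590 0.2116 -0.0338; 0.2116 0.9193 -0.1271; -0.0338 -0.1271 0.4308]
step 2: x^-=[0.3547, -1.9792, 2.8318]  P^-=[0.5685 0.3828 -0.1521; 0.3828 1.1466 -0.2422; -0.1521 -0.2422 0.4733]  S=[0.7707]  K=[0.6183; 0.1397; -0.1220]  nu=[-4.1997]  x^+=[-2.2421, -2.5658, 3.3440]  P^+=[0.2738 0.3163 -0.0940; 0.3163 1.1315 -0.2291; -0.0940 -0.2291 0.4619]
step 3: x^-=[-3.1940, -2.9351, 2.6237]  P^-=[0.6484 0.5306 -0.2335; 0.5306 1.3635 -0.3450; -0.2335 -0.3450 0.5054]  S=[0.7922]  K=[0.6577; 0.2567; -0.1902]  nu=[1.6795]  x^+=[-2.0894, -2.5040, 2.3042]  P^+=[0.3057 0.3968 -0.1344; 0.3968 1.3113 -0.3064; -0.1344 -0.3064 0.4767]
step 4: x^-=[-2.7903, -2.7556, 1.8446]  P^-=[0.7229 0.6477 -0.2869; 0.6477 1.5436 -0.4248; -0.2869 -0.4248 0.5283]  S=[0.8209]  K=[0.6912; 0.3377; -0.2253]  nu=[-0.2611]  x^+=[-2.9707, -2.8438, 1.9034]  P^+=[0.3306 0.4560 -0.1591; 0.4560 1.4500 -0.3624; -0.1591 -0.3624 0.4867]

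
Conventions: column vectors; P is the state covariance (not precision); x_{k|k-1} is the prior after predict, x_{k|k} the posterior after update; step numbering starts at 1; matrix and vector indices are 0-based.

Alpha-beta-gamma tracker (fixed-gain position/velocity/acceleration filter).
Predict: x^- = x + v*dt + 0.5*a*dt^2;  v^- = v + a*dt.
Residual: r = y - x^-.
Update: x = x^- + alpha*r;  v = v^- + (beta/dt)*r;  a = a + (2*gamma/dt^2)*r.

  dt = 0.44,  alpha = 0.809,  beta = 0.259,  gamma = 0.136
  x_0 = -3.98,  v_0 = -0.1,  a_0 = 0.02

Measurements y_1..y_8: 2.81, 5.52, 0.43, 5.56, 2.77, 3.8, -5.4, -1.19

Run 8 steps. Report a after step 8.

a_post = -7.2592

step 1: x_pred=-4.0221  r=6.8321  x^+=1.5051  v^+=3.9304  a^+=9.6188
step 2: x_pred=4.1655  r=1.3545  x^+=5.2613  v^+=8.9599  a^+=11.5217
step 3: x_pred=10.3190  r=-9.8890  x^+=2.3188  v^+=8.2085  a^+=-2.3719
step 4: x_pred=5.7009  r=-0.1409  x^+=5.5869  v^+=7.0819  a^+=-2.5699
step 5: x_pred=8.4542  r=-5.6842  x^+=3.8557  v^+=2.6052  a^+=-10.5559
step 6: x_pred=3.9802  r=-0.1802  x^+=3.8344  v^+=-2.1454  a^+=-10.8091
step 7: x_pred=1.8441  r=-7.2441  x^+=-4.0164  v^+=-11.1656  a^+=-20.9867
step 8: x_pred=-10.9607  r=9.7707  x^+=-3.0562  v^+=-14.6483  a^+=-7.2592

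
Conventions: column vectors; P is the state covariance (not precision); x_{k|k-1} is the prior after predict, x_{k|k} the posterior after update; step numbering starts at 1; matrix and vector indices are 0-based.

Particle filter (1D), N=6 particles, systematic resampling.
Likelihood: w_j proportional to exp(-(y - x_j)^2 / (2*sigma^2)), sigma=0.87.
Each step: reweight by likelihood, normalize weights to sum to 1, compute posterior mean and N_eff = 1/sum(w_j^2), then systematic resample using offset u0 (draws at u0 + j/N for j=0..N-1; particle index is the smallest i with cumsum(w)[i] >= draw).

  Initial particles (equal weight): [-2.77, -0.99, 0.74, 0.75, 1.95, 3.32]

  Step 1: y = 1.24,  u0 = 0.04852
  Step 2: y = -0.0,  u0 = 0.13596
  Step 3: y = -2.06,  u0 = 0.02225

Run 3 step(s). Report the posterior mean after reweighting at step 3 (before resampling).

post_mean = 0.7450

step 1: w=[0.0000, 0.0149, 0.3374, 0.3396, 0.2853, 0.0228]  mean=1.1217  Neff=3.2125  idx=[2, 2, 3, 3, 4, 4]
step 2: w=[0.2373, 0.2373, 0.2350, 0.2350, 0.0276, 0.0276]  mean=0.8116  Neff=4.4513  idx=[0, 1, 1, 2, 3, 4]
step 3: w=[0.2028, 0.2028, 0.2028, 0.1954, 0.1954, 0.0009]  mean=0.7450  Neff=5.0071  idx=[0, 0, 1, 2, 3, 4]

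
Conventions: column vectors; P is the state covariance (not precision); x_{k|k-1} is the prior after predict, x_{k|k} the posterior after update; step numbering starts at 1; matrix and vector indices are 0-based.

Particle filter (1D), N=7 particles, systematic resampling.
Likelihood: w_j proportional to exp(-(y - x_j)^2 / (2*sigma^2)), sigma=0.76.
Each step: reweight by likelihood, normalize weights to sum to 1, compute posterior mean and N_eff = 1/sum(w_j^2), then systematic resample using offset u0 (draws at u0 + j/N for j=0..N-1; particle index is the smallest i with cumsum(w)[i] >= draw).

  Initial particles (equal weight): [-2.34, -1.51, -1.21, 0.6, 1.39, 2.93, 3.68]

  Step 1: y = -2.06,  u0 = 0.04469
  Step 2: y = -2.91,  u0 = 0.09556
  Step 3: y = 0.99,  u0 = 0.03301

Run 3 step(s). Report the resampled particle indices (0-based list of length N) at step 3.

step 1: w=[0.4169, 0.3434, 0.2387, 0.0010, 0.0000, 0.0000, 0.0000]  mean=-1.7823  Neff=2.8677  idx=[0, 0, 0, 1, 1, 1, 2]
step 2: w=[0.2606, 0.2606, 0.2606, 0.0633, 0.0633, 0.0633, 0.0283]  mean=-2.1505  Neff=4.6172  idx=[0, 0, 1, 2, 2, 3, 5]
step 3: w=[0.0073, 0.0073, 0.0073, 0.0073, 0.0073, 0.4817, 0.4817]  mean=-1.5403  Neff=2.1533  idx=[4, 5, 5, 5, 6, 6, 6]

resampled_idx = [4, 5, 5, 5, 6, 6, 6]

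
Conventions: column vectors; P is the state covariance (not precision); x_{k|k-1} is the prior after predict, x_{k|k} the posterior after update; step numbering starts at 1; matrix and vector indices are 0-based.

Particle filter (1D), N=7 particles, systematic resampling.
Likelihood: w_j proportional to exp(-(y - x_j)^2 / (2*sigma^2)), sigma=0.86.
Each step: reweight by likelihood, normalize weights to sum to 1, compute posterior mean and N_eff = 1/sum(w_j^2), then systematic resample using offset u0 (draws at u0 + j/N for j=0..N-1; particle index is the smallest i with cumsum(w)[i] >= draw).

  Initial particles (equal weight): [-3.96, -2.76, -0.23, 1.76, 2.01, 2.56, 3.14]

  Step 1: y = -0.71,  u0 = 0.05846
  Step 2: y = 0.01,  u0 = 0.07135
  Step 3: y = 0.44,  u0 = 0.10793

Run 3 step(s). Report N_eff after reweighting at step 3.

N_eff = 7.0000

step 1: w=[0.0008, 0.0622, 0.9118, 0.0172, 0.0072, 0.0008, 0.0000]  mean=-0.3378  Neff=1.1969  idx=[1, 2, 2, 2, 2, 2, 2]
step 2: w=[0.0010, 0.1665, 0.1665, 0.1665, 0.1665, 0.1665, 0.1665]  mean=-0.2324  Neff=6.0116  idx=[1, 2, 3, 3, 4, 5, 6]
step 3: w=[0.1429, 0.1429, 0.1429, 0.1429, 0.1429, 0.1429, 0.1429]  mean=-0.2300  Neff=7.0000  idx=[0, 1, 2, 3, 4, 5, 6]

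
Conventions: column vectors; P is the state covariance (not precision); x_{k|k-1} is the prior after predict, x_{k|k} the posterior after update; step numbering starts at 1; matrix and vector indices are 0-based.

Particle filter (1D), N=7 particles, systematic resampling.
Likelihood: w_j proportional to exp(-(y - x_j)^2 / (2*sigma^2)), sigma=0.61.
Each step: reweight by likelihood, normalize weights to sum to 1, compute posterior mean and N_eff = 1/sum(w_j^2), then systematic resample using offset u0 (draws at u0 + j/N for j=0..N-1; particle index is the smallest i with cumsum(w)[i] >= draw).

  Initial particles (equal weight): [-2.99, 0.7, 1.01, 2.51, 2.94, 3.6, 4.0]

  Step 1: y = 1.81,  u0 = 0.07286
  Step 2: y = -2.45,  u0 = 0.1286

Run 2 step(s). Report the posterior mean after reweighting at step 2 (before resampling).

post_mean = 0.7350

step 1: w=[0.0000, 0.1439, 0.3190, 0.3902, 0.1355, 0.0102, 0.0012]  mean=1.8422  Neff=3.4109  idx=[1, 2, 2, 3, 3, 3, 4]
step 2: w=[0.8870, 0.0565, 0.0565, 0.0000, 0.0000, 0.0000, 0.0000]  mean=0.7350  Neff=1.2608  idx=[0, 0, 0, 0, 0, 0, 2]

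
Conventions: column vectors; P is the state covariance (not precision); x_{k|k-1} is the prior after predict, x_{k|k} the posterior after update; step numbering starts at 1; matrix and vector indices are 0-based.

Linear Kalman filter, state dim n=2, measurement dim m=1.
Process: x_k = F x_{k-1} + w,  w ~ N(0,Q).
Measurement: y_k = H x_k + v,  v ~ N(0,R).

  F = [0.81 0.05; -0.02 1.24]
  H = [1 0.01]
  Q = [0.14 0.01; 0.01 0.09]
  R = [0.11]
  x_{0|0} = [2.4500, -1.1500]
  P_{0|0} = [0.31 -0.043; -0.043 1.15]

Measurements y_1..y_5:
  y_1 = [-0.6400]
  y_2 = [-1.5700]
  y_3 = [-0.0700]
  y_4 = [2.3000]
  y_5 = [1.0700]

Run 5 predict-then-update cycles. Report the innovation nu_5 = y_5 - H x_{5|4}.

step 1: x^-=[1.9270, -1.4750]  P^-=[0.3428 0.0331; 0.0331 1.8605]  S=[0.4536]  K=[0.7564; 0.1141]  nu=[-2.5523]  x^+=[-0.0035, -1.7661]  P^+=[0.0833 -0.0060; -0.0060 1.8546]
step 2: x^-=[-0.0911, -2.1899]  P^-=[0.1988 0.1176; 0.1176 2.9420]  S=[0.3114]  K=[0.6421; 0.4721]  nu=[-1.4570]  x^+=[-1.0266, -2.8778]  P^+=[0.0704 0.0232; 0.0232 2.8725]
step 3: x^-=[-0.9754, -3.5479]  P^-=[0.1952 0.2102; 0.2102 4.5057]  S=[0.3099]  K=[0.6368; 0.8238]  nu=[0.9409]  x^+=[-0.3762, -2.7728]  P^+=[0.0696 0.0477; 0.0477 4.2954]
step 4: x^-=[-0.4434, -3.4307]  P^-=[0.2002 0.3230; 0.3230 6.6922]  S=[0.3174]  K=[0.6411; 1.2286]  nu=[2.7777]  x^+=[1.3374, -0.0180]  P^+=[0.0698 0.0730; 0.0730 6.2131]
step 5: x^-=[1.0824, -0.0490]  P^-=[0.2072 0.4673; 0.4673 9.6397]  S=[0.3275]  K=[0.6470; 1.7211]  nu=[-0.0119]  x^+=[1.0747, -0.0696]  P^+=[0.0701 0.1026; 0.1026 8.6695]

innov = [-0.0119]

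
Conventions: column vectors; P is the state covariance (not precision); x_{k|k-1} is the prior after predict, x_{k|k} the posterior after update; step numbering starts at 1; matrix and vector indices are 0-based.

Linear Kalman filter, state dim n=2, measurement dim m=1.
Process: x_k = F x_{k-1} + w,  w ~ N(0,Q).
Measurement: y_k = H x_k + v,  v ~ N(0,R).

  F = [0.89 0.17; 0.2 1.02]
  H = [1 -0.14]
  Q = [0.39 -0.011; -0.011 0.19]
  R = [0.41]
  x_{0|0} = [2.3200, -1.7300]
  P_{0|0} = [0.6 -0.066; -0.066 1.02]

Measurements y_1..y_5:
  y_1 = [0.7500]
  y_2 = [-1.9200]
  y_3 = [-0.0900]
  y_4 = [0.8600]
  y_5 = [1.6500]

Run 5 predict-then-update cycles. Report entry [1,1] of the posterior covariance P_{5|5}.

P_post[1,1] = 2.3581

step 1: x^-=[1.7707, -1.3006]  P^-=[0.8748 0.2105; 0.2105 1.2483]  S=[1.2503]  K=[0.6761; 0.0286]  nu=[-1.2028]  x^+=[0.9575, -1.3350]  P^+=[0.3033 0.1863; 0.1863 1.2473]
step 2: x^-=[0.6252, -1.1702]  P^-=[0.7227 0.4348; 0.4348 1.5758]  S=[1.0418]  K=[0.6352; 0.2055]  nu=[-2.7091]  x^+=[-1.0956, -1.7270]  P^+=[0.3023 0.2987; 0.2987 1.5318]
step 3: x^-=[-1.2687, -1.9807]  P^-=[0.7641 0.5898; 0.5898 1.9176]  S=[1.0465]  K=[0.6512; 0.3070]  nu=[0.9014]  x^+=[-0.6817, -1.7040]  P^+=[0.3203 0.3805; 0.3805 1.8190]
step 4: x^-=[-0.8964, -1.8744]  P^-=[0.8114 0.7198; 0.7198 2.2506]  S=[1.0640]  K=[0.6679; 0.3804]  nu=[1.4940]  x^+=[0.1014, -1.3061]  P^+=[0.3368 0.4495; 0.4495 2.0966]
step 5: x^-=[-0.1317, -1.3119]  P^-=[0.8534 0.8358; 0.8358 2.5682]  S=[1.0797]  K=[0.6820; 0.4411]  nu=[1.5981]  x^+=[0.9582, -0.6069]  P^+=[0.3512 0.5110; 0.5110 2.3581]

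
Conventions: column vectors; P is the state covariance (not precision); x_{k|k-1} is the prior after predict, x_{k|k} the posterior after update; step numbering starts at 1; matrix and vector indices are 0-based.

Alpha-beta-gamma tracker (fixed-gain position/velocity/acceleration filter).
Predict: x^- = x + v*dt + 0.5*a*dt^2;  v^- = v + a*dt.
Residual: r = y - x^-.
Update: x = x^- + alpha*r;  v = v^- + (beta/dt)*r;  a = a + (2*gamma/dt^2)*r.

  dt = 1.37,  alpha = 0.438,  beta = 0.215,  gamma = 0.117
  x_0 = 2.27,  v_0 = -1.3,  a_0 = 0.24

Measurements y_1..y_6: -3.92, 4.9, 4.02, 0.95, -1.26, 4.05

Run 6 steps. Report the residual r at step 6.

resid = -2.2722

step 1: x_pred=0.7142  r=-4.6342  x^+=-1.3156  v^+=-1.6985  a^+=-0.3378
step 2: x_pred=-3.9594  r=8.8594  x^+=-0.0790  v^+=-0.7709  a^+=0.7668
step 3: x_pred=-0.4155  r=4.4355  x^+=1.5272  v^+=0.9757  a^+=1.3198
step 4: x_pred=4.1025  r=-3.1525  x^+=2.7217  v^+=2.2890  a^+=0.9267
step 5: x_pred=6.7274  r=-7.9874  x^+=3.2289  v^+=2.3052  a^+=-0.0691
step 6: x_pred=6.3222  r=-2.2722  x^+=5.3270  v^+=1.8539  a^+=-0.3524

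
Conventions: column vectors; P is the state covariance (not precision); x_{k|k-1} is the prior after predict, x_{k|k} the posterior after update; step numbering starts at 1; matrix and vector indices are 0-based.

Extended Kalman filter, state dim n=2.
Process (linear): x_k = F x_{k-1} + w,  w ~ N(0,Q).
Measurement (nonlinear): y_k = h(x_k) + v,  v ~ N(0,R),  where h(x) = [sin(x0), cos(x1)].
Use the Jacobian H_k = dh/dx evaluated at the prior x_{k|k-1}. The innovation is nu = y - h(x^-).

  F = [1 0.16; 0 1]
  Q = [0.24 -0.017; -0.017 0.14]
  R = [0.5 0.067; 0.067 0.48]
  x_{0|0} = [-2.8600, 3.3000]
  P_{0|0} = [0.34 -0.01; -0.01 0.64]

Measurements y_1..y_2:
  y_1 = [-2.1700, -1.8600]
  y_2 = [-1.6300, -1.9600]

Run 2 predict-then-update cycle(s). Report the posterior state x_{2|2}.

step 1: x^-=[-2.3320, 3.3000]  P^-=[0.5932 0.0754; 0.0754 0.7800]  H_jac=[-0.6898 0.0000; 0.0000 0.1577]  S=[0.7822 0.0588; 0.0588 0.4994]  K=[-0.5296 0.0862; -0.0858 0.2565]  nu=[-1.4460, -0.8725]  x^+=[-1.6414, 3.2002]  P^+=[0.3755 0.0373; 0.0373 0.7440]
step 2: x^-=[-1.1294, 3.2002]  P^-=[0.6464 0.1393; 0.1393 0.8840]  H_jac=[0.4272 0.0000; 0.0000 0.0586]  S=[0.6180 0.0705; 0.0705 0.4830]  K=[0.4525 -0.0491; 0.0855 0.0948]  nu=[-0.7258, -0.9617]  x^+=[-1.4106, 3.0470]  P^+=[0.5219 0.1149; 0.1149 0.8740]

x_post = [-1.4106, 3.0470]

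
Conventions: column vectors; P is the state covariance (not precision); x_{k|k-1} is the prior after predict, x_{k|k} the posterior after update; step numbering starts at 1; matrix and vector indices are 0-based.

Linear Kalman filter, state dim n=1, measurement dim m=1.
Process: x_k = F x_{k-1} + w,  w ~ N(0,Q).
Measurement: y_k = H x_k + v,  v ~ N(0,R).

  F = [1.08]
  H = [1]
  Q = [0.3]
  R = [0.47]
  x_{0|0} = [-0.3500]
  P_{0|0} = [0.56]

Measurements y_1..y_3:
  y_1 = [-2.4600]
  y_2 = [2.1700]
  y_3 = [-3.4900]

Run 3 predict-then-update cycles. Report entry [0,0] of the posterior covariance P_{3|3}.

P_post[0,0] = 0.2676

step 1: x^-=[-0.3780]  P^-=[0.9532]  S=[1.4232]  K=[0.6698]  nu=[-2.0820]  x^+=[-1.7724]  P^+=[0.3148]
step 2: x^-=[-1.9142]  P^-=[0.6672]  S=[1.1372]  K=[0.5867]  nu=[4.0842]  x^+=[0.4820]  P^+=[0.2757]
step 3: x^-=[0.5205]  P^-=[0.6216]  S=[1.0916]  K=[0.5695]  nu=[-4.0105]  x^+=[-1.7633]  P^+=[0.2676]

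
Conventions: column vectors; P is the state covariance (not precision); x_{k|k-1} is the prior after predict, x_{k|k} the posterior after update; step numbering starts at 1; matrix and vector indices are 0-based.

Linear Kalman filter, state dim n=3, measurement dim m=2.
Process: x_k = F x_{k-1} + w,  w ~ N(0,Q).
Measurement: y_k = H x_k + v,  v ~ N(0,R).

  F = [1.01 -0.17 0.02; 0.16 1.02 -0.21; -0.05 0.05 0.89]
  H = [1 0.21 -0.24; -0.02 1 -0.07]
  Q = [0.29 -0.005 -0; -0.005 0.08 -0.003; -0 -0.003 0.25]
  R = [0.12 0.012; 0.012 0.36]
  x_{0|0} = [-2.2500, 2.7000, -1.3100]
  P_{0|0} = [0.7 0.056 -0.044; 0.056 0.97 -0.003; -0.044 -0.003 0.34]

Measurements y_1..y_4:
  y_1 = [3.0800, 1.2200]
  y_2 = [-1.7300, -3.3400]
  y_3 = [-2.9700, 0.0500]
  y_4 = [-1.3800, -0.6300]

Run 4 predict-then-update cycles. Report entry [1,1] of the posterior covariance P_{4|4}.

P_post[1,1] = 0.1478

step 1: x^-=[-2.7577, 2.6691, -0.9184]  P^-=[1.0113 0.0037 -0.0733; 0.0037 1.1446 -0.0345; -0.0733 -0.0345 0.5269]  S=[1.2523 0.2582; 0.2582 1.5121]  K=[0.8538 -0.1534; 0.0467 0.7506; -0.1614 -0.0187]  nu=[5.0568, -1.5685]  x^+=[1.8004, 1.7281, -1.7055]  P^+=[0.1304 -0.0359 0.0927; -0.0359 0.2720 0.0276; 0.0927 0.0276 0.4921]
step 2: x^-=[1.4905, 2.4089, -1.5215]  P^-=[0.4470 -0.0869 0.0768; -0.0869 0.3582 -0.0416; 0.0768 -0.0416 0.6352]  S=[0.5501 0.0080; 0.0080 0.7310]  K=[0.7479 -0.1467; -0.0103 0.4965; -0.1516 -0.1182]  nu=[-4.0915, -5.8256]  x^+=[-0.7149, -0.4412, -0.2124]  P^+=[0.1253 -0.0324 0.1271; -0.0324 0.1780 0.0010; 0.1271 0.0010 0.6121]
step 3: x^-=[-0.6513, -0.5198, -0.1754]  P^-=[0.4395 -0.0772 0.1151; -0.0772 0.2759 -0.0876; 0.1151 -0.0876 0.7245]  S=[0.5345 0.0112; 0.0112 0.6553]  K=[0.7434 -0.1563; -0.0058 0.4328; -0.1400 -0.2122]  nu=[-2.2516, 0.5445]  x^+=[-2.4103, -0.2710, 0.0242]  P^+=[0.1306 -0.0342 0.1505; -0.0342 0.1532 -0.0272; 0.1505 -0.0272 0.6839]
step 4: x^-=[-2.3879, -0.6672, 0.1285]  P^-=[0.4460 -0.0806 0.1415; -0.0806 0.2632 -0.1240; 0.1415 -0.1240 0.7768]  S=[0.5331 0.0135; 0.0135 0.6482]  K=[0.7455 -0.1689; -0.0024 0.4220; -0.1261 -0.2769]  nu=[1.1788, -0.0016]  x^+=[-1.5088, -0.6706, -0.0197]  P^+=[0.1347 -0.0377 0.1638; -0.0377 0.1478 -0.0477; 0.1638 -0.0477 0.7177]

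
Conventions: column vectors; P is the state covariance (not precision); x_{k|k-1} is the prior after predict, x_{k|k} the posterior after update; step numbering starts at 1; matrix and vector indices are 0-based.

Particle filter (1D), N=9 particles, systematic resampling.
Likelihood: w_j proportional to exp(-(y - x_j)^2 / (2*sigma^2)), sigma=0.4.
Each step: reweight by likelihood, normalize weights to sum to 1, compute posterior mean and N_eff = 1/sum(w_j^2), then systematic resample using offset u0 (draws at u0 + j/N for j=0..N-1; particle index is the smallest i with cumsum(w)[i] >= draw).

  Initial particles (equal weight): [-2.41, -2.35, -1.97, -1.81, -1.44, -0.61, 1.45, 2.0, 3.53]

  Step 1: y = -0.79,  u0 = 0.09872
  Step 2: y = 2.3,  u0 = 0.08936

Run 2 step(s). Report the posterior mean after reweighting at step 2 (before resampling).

post_mean = -0.6100

step 1: w=[0.0002, 0.0004, 0.0105, 0.0317, 0.2183, 0.7388, 0.0000, 0.0000, 0.0000]  mean=-0.8447  Neff=1.6816  idx=[4, 4, 5, 5, 5, 5, 5, 5, 5]
step 2: w=[0.0000, 0.0000, 0.1429, 0.1429, 0.1429, 0.1429, 0.1429, 0.1429, 0.1429]  mean=-0.6100  Neff=7.0000  idx=[2, 3, 4, 4, 5, 6, 7, 8, 8]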